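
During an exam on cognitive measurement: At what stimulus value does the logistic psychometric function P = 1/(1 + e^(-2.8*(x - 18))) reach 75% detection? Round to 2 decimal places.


At P = 0.75: 0.75 = 1/(1 + e^(-k*(x-x0)))
Solving: e^(-k*(x-x0)) = 1/3
x = x0 + ln(3)/k
ln(3) = 1.0986
x = 18 + 1.0986/2.8
= 18 + 0.3924
= 18.39


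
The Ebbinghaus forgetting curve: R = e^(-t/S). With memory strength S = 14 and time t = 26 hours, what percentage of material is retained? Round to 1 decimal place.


R = e^(-t/S)
-t/S = -26/14 = -1.857143
R = e^(-1.857143) = 0.156118
Percentage = 0.156118 * 100
= 15.6


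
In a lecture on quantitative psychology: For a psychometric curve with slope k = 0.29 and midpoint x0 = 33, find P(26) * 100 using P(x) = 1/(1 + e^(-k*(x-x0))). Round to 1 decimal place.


P(x) = 1/(1 + e^(-0.29*(26 - 33)))
Exponent = -0.29 * -7 = 2.03
e^(2.03) = 7.614086
P = 1/(1 + 7.614086) = 0.116089
Percentage = 11.6


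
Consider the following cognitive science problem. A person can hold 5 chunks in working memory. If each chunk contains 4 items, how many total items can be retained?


Total items = chunks * items_per_chunk
= 5 * 4
= 20


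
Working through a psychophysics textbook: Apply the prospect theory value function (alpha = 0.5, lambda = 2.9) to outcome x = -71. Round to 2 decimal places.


Since x = -71 < 0, use v(x) = -lambda*(-x)^alpha
(-x) = 71
71^0.5 = 8.4261
v(-71) = -2.9 * 8.4261
= -24.44


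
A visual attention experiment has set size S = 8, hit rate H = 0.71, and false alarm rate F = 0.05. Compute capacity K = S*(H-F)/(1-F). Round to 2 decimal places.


K = S * (H - F) / (1 - F)
H - F = 0.66
1 - F = 0.95
K = 8 * 0.66 / 0.95
= 5.56


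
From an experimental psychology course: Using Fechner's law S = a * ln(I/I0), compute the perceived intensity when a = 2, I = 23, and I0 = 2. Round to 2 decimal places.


S = 2 * ln(23/2)
I/I0 = 11.5
ln(11.5) = 2.4423
S = 2 * 2.4423
= 4.88


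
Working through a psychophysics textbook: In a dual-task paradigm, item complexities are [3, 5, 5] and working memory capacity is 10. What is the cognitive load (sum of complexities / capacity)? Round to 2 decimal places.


Total complexity = 3 + 5 + 5 = 13
Load = total / capacity = 13 / 10
= 1.30


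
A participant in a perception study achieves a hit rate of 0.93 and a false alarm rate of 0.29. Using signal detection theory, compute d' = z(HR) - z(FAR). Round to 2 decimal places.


d' = z(HR) - z(FAR)
z(0.93) = 1.4758
z(0.29) = -0.5534
d' = 1.4758 - -0.5534
= 2.03


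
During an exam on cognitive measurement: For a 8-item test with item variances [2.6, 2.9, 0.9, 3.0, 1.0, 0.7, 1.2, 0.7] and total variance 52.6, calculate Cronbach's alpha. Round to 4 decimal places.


alpha = (k/(k-1)) * (1 - sum(s_i^2)/s_total^2)
sum(item variances) = 13.0
k/(k-1) = 8/7 = 1.142857
1 - 13.0/52.6 = 1 - 0.247148 = 0.752852
alpha = 1.142857 * 0.752852
= 0.8604


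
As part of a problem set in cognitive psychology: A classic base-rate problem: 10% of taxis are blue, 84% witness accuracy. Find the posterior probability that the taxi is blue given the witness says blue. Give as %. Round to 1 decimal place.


P(blue | says blue) = P(says blue | blue)*P(blue) / [P(says blue | blue)*P(blue) + P(says blue | not blue)*P(not blue)]
Numerator = 0.84 * 0.1 = 0.084
False identification = 0.16 * 0.9 = 0.144
P = 0.084 / (0.084 + 0.144)
= 0.084 / 0.228
As percentage = 36.8


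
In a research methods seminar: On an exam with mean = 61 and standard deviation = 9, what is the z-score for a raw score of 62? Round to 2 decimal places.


z = (X - mu) / sigma
= (62 - 61) / 9
= 1 / 9
= 0.11


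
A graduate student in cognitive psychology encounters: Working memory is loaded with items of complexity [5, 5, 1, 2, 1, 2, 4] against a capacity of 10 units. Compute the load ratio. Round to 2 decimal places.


Total complexity = 5 + 5 + 1 + 2 + 1 + 2 + 4 = 20
Load = total / capacity = 20 / 10
= 2.00


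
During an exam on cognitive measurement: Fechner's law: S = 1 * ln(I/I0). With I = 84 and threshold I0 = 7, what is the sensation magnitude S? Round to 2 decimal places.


S = 1 * ln(84/7)
I/I0 = 12.0
ln(12.0) = 2.4849
S = 1 * 2.4849
= 2.48


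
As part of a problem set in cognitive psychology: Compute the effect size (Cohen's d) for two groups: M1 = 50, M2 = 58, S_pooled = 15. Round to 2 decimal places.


Cohen's d = (M1 - M2) / S_pooled
= (50 - 58) / 15
= -8 / 15
= -0.53


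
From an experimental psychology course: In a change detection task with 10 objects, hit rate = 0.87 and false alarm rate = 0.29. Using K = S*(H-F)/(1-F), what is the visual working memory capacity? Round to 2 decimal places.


K = S * (H - F) / (1 - F)
H - F = 0.58
1 - F = 0.71
K = 10 * 0.58 / 0.71
= 8.17


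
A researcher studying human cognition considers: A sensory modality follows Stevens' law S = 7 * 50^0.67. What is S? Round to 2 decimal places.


S = 7 * 50^0.67
50^0.67 = 13.7502
S = 7 * 13.7502
= 96.25


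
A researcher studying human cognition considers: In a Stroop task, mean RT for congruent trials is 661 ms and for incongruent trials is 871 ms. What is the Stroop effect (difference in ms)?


Stroop effect = RT(incongruent) - RT(congruent)
= 871 - 661
= 210 ms


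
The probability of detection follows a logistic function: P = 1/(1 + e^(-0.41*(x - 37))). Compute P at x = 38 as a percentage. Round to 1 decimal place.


P(x) = 1/(1 + e^(-0.41*(38 - 37)))
Exponent = -0.41 * 1 = -0.41
e^(-0.41) = 0.66365
P = 1/(1 + 0.66365) = 0.601088
Percentage = 60.1


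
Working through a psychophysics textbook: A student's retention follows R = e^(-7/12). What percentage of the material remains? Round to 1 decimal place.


R = e^(-t/S)
-t/S = -7/12 = -0.583333
R = e^(-0.583333) = 0.558035
Percentage = 0.558035 * 100
= 55.8


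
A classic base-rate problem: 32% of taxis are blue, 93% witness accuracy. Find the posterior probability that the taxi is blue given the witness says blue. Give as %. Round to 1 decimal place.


P(blue | says blue) = P(says blue | blue)*P(blue) / [P(says blue | blue)*P(blue) + P(says blue | not blue)*P(not blue)]
Numerator = 0.93 * 0.32 = 0.2976
False identification = 0.07 * 0.68 = 0.0476
P = 0.2976 / (0.2976 + 0.0476)
= 0.2976 / 0.3452
As percentage = 86.2


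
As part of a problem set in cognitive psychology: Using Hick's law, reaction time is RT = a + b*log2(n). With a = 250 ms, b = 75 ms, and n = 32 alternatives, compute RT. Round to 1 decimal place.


RT = 250 + 75 * log2(32)
log2(32) = 5.0
RT = 250 + 75 * 5.0
= 250 + 375.0
= 625.0 ms


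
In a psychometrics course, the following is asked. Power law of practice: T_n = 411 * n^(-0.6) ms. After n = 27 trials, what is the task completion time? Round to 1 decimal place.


T_n = 411 * 27^(-0.6)
27^(-0.6) = 0.138415
T_n = 411 * 0.138415
= 56.9 ms


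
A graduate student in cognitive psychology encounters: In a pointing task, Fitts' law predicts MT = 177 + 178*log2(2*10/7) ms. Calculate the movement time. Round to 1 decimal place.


MT = 177 + 178 * log2(2*10/7)
2D/W = 2.857143
log2(2.857143) = 1.5146
MT = 177 + 178 * 1.5146
= 446.6 ms


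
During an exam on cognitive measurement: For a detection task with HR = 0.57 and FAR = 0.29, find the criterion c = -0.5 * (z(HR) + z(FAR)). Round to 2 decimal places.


c = -0.5 * (z(HR) + z(FAR))
z(0.57) = 0.1764
z(0.29) = -0.5534
c = -0.5 * (0.1764 + -0.5534)
= -0.5 * -0.377
= 0.19


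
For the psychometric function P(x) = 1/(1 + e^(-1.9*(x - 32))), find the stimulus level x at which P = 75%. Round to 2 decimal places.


At P = 0.75: 0.75 = 1/(1 + e^(-k*(x-x0)))
Solving: e^(-k*(x-x0)) = 1/3
x = x0 + ln(3)/k
ln(3) = 1.0986
x = 32 + 1.0986/1.9
= 32 + 0.5782
= 32.58


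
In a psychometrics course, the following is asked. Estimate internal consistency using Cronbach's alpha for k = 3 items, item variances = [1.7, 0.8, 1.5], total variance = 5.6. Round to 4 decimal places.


alpha = (k/(k-1)) * (1 - sum(s_i^2)/s_total^2)
sum(item variances) = 4.0
k/(k-1) = 3/2 = 1.5
1 - 4.0/5.6 = 1 - 0.714286 = 0.285714
alpha = 1.5 * 0.285714
= 0.4286


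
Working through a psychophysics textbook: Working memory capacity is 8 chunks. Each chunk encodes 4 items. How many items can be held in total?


Total items = chunks * items_per_chunk
= 8 * 4
= 32


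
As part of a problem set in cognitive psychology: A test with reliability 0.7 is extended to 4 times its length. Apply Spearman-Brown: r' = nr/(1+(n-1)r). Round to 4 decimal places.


r_new = n*r / (1 + (n-1)*r)
Numerator = 4 * 0.7 = 2.8
Denominator = 1 + 3 * 0.7 = 3.1
r_new = 2.8 / 3.1
= 0.9032


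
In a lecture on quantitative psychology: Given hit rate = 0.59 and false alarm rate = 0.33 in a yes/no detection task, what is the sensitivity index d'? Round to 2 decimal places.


d' = z(HR) - z(FAR)
z(0.59) = 0.2275
z(0.33) = -0.4399
d' = 0.2275 - -0.4399
= 0.67


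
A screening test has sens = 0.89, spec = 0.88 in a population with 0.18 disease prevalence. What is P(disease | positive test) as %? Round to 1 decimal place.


PPV = (sens * prev) / (sens * prev + (1-spec) * (1-prev))
Numerator = 0.89 * 0.18 = 0.1602
P(positive and no disease) = (1 - spec) * (1 - prev) = (1 - 0.88) * (1 - 0.18) = 0.0984
Denominator = 0.1602 + 0.0984 = 0.2586
PPV = 0.1602 / 0.2586 = 0.61949
As percentage = 61.9


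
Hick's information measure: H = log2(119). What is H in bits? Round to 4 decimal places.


H = log2(n)
H = log2(119)
= 6.8948


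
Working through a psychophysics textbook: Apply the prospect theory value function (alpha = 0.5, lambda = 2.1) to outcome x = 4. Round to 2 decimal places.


Since x = 4 >= 0, use v(x) = x^0.5
4^0.5 = 2.0
v(4) = 2.00


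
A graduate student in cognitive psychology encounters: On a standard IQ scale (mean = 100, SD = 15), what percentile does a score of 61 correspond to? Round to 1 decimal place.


z = (IQ - mean) / SD
z = (61 - 100) / 15 = -2.6
Percentile = Phi(-2.6) * 100
Phi(-2.6) = 0.004661
= 0.5


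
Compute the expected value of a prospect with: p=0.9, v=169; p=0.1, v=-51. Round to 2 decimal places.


EU = sum(p_i * v_i)
0.9 * 169 = 152.1
0.1 * -51 = -5.1
EU = 152.1 + -5.1
= 147.00


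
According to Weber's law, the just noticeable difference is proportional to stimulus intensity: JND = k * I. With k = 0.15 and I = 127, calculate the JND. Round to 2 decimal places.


JND = k * I
JND = 0.15 * 127
= 19.05


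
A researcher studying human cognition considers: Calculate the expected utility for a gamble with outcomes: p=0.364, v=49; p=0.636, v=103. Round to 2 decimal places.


EU = sum(p_i * v_i)
0.364 * 49 = 17.836
0.636 * 103 = 65.508
EU = 17.836 + 65.508
= 83.34


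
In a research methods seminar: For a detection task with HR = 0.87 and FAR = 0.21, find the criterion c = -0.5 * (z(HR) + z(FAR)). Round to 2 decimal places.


c = -0.5 * (z(HR) + z(FAR))
z(0.87) = 1.1264
z(0.21) = -0.8064
c = -0.5 * (1.1264 + -0.8064)
= -0.5 * 0.32
= -0.16


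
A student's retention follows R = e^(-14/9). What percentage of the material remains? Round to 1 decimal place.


R = e^(-t/S)
-t/S = -14/9 = -1.555556
R = e^(-1.555556) = 0.211072
Percentage = 0.211072 * 100
= 21.1


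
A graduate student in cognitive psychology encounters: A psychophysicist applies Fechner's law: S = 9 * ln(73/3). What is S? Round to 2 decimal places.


S = 9 * ln(73/3)
I/I0 = 24.333333
ln(24.333333) = 3.1918
S = 9 * 3.1918
= 28.73


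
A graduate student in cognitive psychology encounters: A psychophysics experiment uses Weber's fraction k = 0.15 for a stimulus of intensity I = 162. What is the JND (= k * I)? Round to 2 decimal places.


JND = k * I
JND = 0.15 * 162
= 24.30


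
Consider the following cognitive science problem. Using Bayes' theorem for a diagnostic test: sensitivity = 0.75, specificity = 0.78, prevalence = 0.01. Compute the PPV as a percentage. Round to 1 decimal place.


PPV = (sens * prev) / (sens * prev + (1-spec) * (1-prev))
Numerator = 0.75 * 0.01 = 0.0075
P(positive and no disease) = (1 - spec) * (1 - prev) = (1 - 0.78) * (1 - 0.01) = 0.2178
Denominator = 0.0075 + 0.2178 = 0.2253
PPV = 0.0075 / 0.2253 = 0.033289
As percentage = 3.3


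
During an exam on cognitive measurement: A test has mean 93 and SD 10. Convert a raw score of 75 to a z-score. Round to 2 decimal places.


z = (X - mu) / sigma
= (75 - 93) / 10
= -18 / 10
= -1.80


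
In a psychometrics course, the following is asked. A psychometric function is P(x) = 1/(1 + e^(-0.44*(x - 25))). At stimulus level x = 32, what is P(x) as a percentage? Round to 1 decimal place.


P(x) = 1/(1 + e^(-0.44*(32 - 25)))
Exponent = -0.44 * 7 = -3.08
e^(-3.08) = 0.045959
P = 1/(1 + 0.045959) = 0.95606
Percentage = 95.6


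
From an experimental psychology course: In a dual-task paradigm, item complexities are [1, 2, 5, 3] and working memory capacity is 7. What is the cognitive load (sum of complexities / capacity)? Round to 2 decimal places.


Total complexity = 1 + 2 + 5 + 3 = 11
Load = total / capacity = 11 / 7
= 1.57


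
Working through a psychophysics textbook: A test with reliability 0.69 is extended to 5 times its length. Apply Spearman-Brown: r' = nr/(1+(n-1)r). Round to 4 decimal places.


r_new = n*r / (1 + (n-1)*r)
Numerator = 5 * 0.69 = 3.45
Denominator = 1 + 4 * 0.69 = 3.76
r_new = 3.45 / 3.76
= 0.9176


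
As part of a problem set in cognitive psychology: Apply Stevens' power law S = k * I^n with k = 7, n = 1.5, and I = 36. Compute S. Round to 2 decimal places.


S = 7 * 36^1.5
36^1.5 = 216.0
S = 7 * 216.0
= 1512.00


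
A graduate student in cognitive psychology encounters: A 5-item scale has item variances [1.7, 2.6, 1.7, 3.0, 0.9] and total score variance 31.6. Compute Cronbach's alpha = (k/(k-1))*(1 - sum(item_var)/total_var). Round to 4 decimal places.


alpha = (k/(k-1)) * (1 - sum(s_i^2)/s_total^2)
sum(item variances) = 9.9
k/(k-1) = 5/4 = 1.25
1 - 9.9/31.6 = 1 - 0.313291 = 0.686709
alpha = 1.25 * 0.686709
= 0.8584


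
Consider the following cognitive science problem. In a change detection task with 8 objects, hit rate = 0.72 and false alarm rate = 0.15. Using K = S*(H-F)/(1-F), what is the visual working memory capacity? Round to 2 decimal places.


K = S * (H - F) / (1 - F)
H - F = 0.57
1 - F = 0.85
K = 8 * 0.57 / 0.85
= 5.36


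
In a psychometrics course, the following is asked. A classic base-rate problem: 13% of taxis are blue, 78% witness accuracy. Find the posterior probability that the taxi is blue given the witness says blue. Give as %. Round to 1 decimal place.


P(blue | says blue) = P(says blue | blue)*P(blue) / [P(says blue | blue)*P(blue) + P(says blue | not blue)*P(not blue)]
Numerator = 0.78 * 0.13 = 0.1014
False identification = 0.22 * 0.87 = 0.1914
P = 0.1014 / (0.1014 + 0.1914)
= 0.1014 / 0.2928
As percentage = 34.6


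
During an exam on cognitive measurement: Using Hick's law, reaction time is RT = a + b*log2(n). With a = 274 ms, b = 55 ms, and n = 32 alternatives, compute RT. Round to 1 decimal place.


RT = 274 + 55 * log2(32)
log2(32) = 5.0
RT = 274 + 55 * 5.0
= 274 + 275.0
= 549.0 ms


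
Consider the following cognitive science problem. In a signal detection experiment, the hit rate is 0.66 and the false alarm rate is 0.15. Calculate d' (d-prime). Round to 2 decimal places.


d' = z(HR) - z(FAR)
z(0.66) = 0.4125
z(0.15) = -1.0364
d' = 0.4125 - -1.0364
= 1.45


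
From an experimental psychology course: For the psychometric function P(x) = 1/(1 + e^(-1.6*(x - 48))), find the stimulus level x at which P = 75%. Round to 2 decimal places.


At P = 0.75: 0.75 = 1/(1 + e^(-k*(x-x0)))
Solving: e^(-k*(x-x0)) = 1/3
x = x0 + ln(3)/k
ln(3) = 1.0986
x = 48 + 1.0986/1.6
= 48 + 0.6866
= 48.69


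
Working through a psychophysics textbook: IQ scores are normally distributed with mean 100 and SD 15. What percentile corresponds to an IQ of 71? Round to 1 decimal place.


z = (IQ - mean) / SD
z = (71 - 100) / 15 = -1.9333
Percentile = Phi(-1.9333) * 100
Phi(-1.9333) = 0.0266
= 2.7


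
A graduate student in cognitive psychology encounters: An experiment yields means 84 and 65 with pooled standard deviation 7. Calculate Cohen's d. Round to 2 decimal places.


Cohen's d = (M1 - M2) / S_pooled
= (84 - 65) / 7
= 19 / 7
= 2.71


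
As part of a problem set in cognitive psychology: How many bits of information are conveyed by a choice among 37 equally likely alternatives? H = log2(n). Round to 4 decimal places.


H = log2(n)
H = log2(37)
= 5.2095


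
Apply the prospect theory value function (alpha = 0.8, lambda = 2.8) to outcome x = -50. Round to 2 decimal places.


Since x = -50 < 0, use v(x) = -lambda*(-x)^alpha
(-x) = 50
50^0.8 = 22.8653
v(-50) = -2.8 * 22.8653
= -64.02


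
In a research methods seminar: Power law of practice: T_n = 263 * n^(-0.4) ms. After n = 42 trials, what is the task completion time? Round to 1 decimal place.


T_n = 263 * 42^(-0.4)
42^(-0.4) = 0.224233
T_n = 263 * 0.224233
= 59.0 ms


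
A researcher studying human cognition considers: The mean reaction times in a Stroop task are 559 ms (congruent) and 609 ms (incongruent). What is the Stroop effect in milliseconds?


Stroop effect = RT(incongruent) - RT(congruent)
= 609 - 559
= 50 ms


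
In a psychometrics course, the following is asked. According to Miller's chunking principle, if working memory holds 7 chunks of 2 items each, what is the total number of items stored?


Total items = chunks * items_per_chunk
= 7 * 2
= 14


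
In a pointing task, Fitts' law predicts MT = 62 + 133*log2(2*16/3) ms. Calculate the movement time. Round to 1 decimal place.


MT = 62 + 133 * log2(2*16/3)
2D/W = 10.666667
log2(10.666667) = 3.415
MT = 62 + 133 * 3.415
= 516.2 ms


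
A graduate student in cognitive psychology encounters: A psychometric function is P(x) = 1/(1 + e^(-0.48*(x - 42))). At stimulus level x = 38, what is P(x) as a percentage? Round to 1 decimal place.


P(x) = 1/(1 + e^(-0.48*(38 - 42)))
Exponent = -0.48 * -4 = 1.92
e^(1.92) = 6.820958
P = 1/(1 + 6.820958) = 0.127862
Percentage = 12.8


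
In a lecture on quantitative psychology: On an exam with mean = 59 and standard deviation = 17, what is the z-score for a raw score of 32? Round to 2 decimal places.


z = (X - mu) / sigma
= (32 - 59) / 17
= -27 / 17
= -1.59


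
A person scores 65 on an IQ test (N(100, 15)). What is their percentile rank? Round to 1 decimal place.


z = (IQ - mean) / SD
z = (65 - 100) / 15 = -2.3333
Percentile = Phi(-2.3333) * 100
Phi(-2.3333) = 0.009816
= 1.0


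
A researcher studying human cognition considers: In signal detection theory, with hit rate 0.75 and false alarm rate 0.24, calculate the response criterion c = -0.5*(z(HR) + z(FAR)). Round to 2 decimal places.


c = -0.5 * (z(HR) + z(FAR))
z(0.75) = 0.6745
z(0.24) = -0.7063
c = -0.5 * (0.6745 + -0.7063)
= -0.5 * -0.0318
= 0.02


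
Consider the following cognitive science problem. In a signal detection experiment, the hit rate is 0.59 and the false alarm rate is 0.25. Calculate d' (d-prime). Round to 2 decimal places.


d' = z(HR) - z(FAR)
z(0.59) = 0.2275
z(0.25) = -0.6745
d' = 0.2275 - -0.6745
= 0.90


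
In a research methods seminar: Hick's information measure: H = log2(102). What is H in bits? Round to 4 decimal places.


H = log2(n)
H = log2(102)
= 6.6724


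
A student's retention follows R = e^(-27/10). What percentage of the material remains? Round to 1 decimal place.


R = e^(-t/S)
-t/S = -27/10 = -2.7
R = e^(-2.7) = 0.067206
Percentage = 0.067206 * 100
= 6.7


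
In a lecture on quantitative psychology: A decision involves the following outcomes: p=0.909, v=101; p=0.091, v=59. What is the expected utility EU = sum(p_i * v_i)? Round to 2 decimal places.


EU = sum(p_i * v_i)
0.909 * 101 = 91.809
0.091 * 59 = 5.369
EU = 91.809 + 5.369
= 97.18


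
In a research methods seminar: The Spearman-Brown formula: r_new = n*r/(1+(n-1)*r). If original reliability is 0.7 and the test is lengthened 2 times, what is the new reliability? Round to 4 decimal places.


r_new = n*r / (1 + (n-1)*r)
Numerator = 2 * 0.7 = 1.4
Denominator = 1 + 1 * 0.7 = 1.7
r_new = 1.4 / 1.7
= 0.8235


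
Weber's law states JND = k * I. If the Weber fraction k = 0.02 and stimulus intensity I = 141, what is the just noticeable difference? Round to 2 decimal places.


JND = k * I
JND = 0.02 * 141
= 2.82


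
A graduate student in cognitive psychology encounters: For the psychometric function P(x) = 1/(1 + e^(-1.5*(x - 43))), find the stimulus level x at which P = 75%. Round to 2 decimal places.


At P = 0.75: 0.75 = 1/(1 + e^(-k*(x-x0)))
Solving: e^(-k*(x-x0)) = 1/3
x = x0 + ln(3)/k
ln(3) = 1.0986
x = 43 + 1.0986/1.5
= 43 + 0.7324
= 43.73


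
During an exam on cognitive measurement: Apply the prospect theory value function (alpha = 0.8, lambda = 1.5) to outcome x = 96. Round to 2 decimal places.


Since x = 96 >= 0, use v(x) = x^0.8
96^0.8 = 38.5316
v(96) = 38.53


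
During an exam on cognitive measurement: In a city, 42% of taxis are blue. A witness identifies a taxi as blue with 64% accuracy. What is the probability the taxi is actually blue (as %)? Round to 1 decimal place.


P(blue | says blue) = P(says blue | blue)*P(blue) / [P(says blue | blue)*P(blue) + P(says blue | not blue)*P(not blue)]
Numerator = 0.64 * 0.42 = 0.2688
False identification = 0.36 * 0.58 = 0.2088
P = 0.2688 / (0.2688 + 0.2088)
= 0.2688 / 0.4776
As percentage = 56.3


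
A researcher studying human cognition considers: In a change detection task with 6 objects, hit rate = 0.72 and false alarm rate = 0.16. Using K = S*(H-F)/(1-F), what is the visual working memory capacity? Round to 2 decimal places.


K = S * (H - F) / (1 - F)
H - F = 0.56
1 - F = 0.84
K = 6 * 0.56 / 0.84
= 4.00


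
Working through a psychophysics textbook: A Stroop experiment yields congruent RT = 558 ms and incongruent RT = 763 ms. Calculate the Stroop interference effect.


Stroop effect = RT(incongruent) - RT(congruent)
= 763 - 558
= 205 ms


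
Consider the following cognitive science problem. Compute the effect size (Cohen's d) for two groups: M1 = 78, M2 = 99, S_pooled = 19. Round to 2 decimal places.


Cohen's d = (M1 - M2) / S_pooled
= (78 - 99) / 19
= -21 / 19
= -1.11


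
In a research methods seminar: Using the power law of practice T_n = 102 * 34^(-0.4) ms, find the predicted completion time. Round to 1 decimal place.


T_n = 102 * 34^(-0.4)
34^(-0.4) = 0.24401
T_n = 102 * 0.24401
= 24.9 ms


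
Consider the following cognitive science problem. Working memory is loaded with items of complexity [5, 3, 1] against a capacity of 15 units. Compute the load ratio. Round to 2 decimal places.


Total complexity = 5 + 3 + 1 = 9
Load = total / capacity = 9 / 15
= 0.60


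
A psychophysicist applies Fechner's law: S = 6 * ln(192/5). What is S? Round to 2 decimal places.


S = 6 * ln(192/5)
I/I0 = 38.4
ln(38.4) = 3.6481
S = 6 * 3.6481
= 21.89


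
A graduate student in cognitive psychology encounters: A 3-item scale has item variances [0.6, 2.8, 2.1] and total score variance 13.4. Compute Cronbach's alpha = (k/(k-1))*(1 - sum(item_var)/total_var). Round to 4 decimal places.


alpha = (k/(k-1)) * (1 - sum(s_i^2)/s_total^2)
sum(item variances) = 5.5
k/(k-1) = 3/2 = 1.5
1 - 5.5/13.4 = 1 - 0.410448 = 0.589552
alpha = 1.5 * 0.589552
= 0.8843


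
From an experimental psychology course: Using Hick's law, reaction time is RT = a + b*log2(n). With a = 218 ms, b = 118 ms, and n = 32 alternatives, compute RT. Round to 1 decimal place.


RT = 218 + 118 * log2(32)
log2(32) = 5.0
RT = 218 + 118 * 5.0
= 218 + 590.0
= 808.0 ms


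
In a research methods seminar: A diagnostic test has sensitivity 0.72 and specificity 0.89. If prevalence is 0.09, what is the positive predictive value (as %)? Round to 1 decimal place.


PPV = (sens * prev) / (sens * prev + (1-spec) * (1-prev))
Numerator = 0.72 * 0.09 = 0.0648
P(positive and no disease) = (1 - spec) * (1 - prev) = (1 - 0.89) * (1 - 0.09) = 0.1001
Denominator = 0.0648 + 0.1001 = 0.1649
PPV = 0.0648 / 0.1649 = 0.392965
As percentage = 39.3


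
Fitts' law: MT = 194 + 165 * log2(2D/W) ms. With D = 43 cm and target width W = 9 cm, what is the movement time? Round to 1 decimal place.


MT = 194 + 165 * log2(2*43/9)
2D/W = 9.555556
log2(9.555556) = 3.2563
MT = 194 + 165 * 3.2563
= 731.3 ms


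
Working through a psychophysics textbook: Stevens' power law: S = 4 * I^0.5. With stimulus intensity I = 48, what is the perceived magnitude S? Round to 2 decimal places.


S = 4 * 48^0.5
48^0.5 = 6.9282
S = 4 * 6.9282
= 27.71


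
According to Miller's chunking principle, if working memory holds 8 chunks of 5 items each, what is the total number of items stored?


Total items = chunks * items_per_chunk
= 8 * 5
= 40


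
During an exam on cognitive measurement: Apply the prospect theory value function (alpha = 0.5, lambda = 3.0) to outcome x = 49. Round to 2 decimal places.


Since x = 49 >= 0, use v(x) = x^0.5
49^0.5 = 7.0
v(49) = 7.00


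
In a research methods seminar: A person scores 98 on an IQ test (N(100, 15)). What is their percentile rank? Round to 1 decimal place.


z = (IQ - mean) / SD
z = (98 - 100) / 15 = -0.1333
Percentile = Phi(-0.1333) * 100
Phi(-0.1333) = 0.446978
= 44.7


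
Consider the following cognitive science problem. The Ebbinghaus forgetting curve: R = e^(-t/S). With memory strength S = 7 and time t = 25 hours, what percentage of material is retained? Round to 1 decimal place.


R = e^(-t/S)
-t/S = -25/7 = -3.571429
R = e^(-3.571429) = 0.028116
Percentage = 0.028116 * 100
= 2.8


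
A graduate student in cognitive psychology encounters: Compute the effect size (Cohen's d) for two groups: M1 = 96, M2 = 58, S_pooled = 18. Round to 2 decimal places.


Cohen's d = (M1 - M2) / S_pooled
= (96 - 58) / 18
= 38 / 18
= 2.11


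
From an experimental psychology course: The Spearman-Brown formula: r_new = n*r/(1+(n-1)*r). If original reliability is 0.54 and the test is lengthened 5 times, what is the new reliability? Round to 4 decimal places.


r_new = n*r / (1 + (n-1)*r)
Numerator = 5 * 0.54 = 2.7
Denominator = 1 + 4 * 0.54 = 3.16
r_new = 2.7 / 3.16
= 0.8544


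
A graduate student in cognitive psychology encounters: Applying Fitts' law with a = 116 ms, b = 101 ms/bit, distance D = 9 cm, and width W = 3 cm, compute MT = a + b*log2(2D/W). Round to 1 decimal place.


MT = 116 + 101 * log2(2*9/3)
2D/W = 6.0
log2(6.0) = 2.585
MT = 116 + 101 * 2.585
= 377.1 ms


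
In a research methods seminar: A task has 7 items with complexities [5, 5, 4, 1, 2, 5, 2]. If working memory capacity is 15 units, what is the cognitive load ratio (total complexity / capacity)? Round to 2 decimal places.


Total complexity = 5 + 5 + 4 + 1 + 2 + 5 + 2 = 24
Load = total / capacity = 24 / 15
= 1.60


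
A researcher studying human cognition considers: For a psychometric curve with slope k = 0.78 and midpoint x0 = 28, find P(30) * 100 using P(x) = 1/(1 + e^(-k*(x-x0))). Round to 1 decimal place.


P(x) = 1/(1 + e^(-0.78*(30 - 28)))
Exponent = -0.78 * 2 = -1.56
e^(-1.56) = 0.210136
P = 1/(1 + 0.210136) = 0.826353
Percentage = 82.6


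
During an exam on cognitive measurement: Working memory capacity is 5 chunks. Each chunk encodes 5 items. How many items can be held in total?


Total items = chunks * items_per_chunk
= 5 * 5
= 25


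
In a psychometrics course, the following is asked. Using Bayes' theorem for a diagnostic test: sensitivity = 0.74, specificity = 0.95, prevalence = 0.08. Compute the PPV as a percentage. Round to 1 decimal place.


PPV = (sens * prev) / (sens * prev + (1-spec) * (1-prev))
Numerator = 0.74 * 0.08 = 0.0592
P(positive and no disease) = (1 - spec) * (1 - prev) = (1 - 0.95) * (1 - 0.08) = 0.046
Denominator = 0.0592 + 0.046 = 0.1052
PPV = 0.0592 / 0.1052 = 0.562738
As percentage = 56.3


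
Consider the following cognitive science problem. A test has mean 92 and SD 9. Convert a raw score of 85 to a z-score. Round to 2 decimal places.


z = (X - mu) / sigma
= (85 - 92) / 9
= -7 / 9
= -0.78


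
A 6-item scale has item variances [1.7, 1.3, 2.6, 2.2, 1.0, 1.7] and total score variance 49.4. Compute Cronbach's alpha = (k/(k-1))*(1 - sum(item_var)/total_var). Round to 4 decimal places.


alpha = (k/(k-1)) * (1 - sum(s_i^2)/s_total^2)
sum(item variances) = 10.5
k/(k-1) = 6/5 = 1.2
1 - 10.5/49.4 = 1 - 0.212551 = 0.787449
alpha = 1.2 * 0.787449
= 0.9449


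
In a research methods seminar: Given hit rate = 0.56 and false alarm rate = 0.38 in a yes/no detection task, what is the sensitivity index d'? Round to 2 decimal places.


d' = z(HR) - z(FAR)
z(0.56) = 0.151
z(0.38) = -0.3055
d' = 0.151 - -0.3055
= 0.46


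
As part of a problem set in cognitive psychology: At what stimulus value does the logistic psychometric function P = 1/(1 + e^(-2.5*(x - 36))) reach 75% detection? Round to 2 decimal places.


At P = 0.75: 0.75 = 1/(1 + e^(-k*(x-x0)))
Solving: e^(-k*(x-x0)) = 1/3
x = x0 + ln(3)/k
ln(3) = 1.0986
x = 36 + 1.0986/2.5
= 36 + 0.4394
= 36.44


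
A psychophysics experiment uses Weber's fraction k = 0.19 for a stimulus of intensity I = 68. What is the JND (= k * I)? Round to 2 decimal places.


JND = k * I
JND = 0.19 * 68
= 12.92


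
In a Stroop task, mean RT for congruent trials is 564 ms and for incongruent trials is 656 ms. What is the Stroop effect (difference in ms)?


Stroop effect = RT(incongruent) - RT(congruent)
= 656 - 564
= 92 ms


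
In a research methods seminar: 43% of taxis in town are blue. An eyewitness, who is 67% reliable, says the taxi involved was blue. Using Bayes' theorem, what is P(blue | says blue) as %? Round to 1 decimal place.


P(blue | says blue) = P(says blue | blue)*P(blue) / [P(says blue | blue)*P(blue) + P(says blue | not blue)*P(not blue)]
Numerator = 0.67 * 0.43 = 0.2881
False identification = 0.33 * 0.57 = 0.1881
P = 0.2881 / (0.2881 + 0.1881)
= 0.2881 / 0.4762
As percentage = 60.5


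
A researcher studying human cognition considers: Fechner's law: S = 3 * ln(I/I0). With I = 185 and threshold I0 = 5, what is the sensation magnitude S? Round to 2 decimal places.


S = 3 * ln(185/5)
I/I0 = 37.0
ln(37.0) = 3.6109
S = 3 * 3.6109
= 10.83


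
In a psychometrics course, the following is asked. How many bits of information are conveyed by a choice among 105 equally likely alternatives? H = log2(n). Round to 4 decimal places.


H = log2(n)
H = log2(105)
= 6.7142


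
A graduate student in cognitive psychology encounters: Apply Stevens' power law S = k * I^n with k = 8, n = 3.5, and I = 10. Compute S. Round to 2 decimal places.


S = 8 * 10^3.5
10^3.5 = 3162.2777
S = 8 * 3162.2777
= 25298.22


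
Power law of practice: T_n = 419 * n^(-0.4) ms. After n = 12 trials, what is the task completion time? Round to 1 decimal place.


T_n = 419 * 12^(-0.4)
12^(-0.4) = 0.370107
T_n = 419 * 0.370107
= 155.1 ms


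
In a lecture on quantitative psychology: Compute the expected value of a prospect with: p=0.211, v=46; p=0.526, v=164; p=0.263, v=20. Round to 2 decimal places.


EU = sum(p_i * v_i)
0.211 * 46 = 9.706
0.526 * 164 = 86.264
0.263 * 20 = 5.26
EU = 9.706 + 86.264 + 5.26
= 101.23


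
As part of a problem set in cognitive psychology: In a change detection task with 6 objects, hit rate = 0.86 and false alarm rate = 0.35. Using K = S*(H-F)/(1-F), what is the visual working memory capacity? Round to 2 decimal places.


K = S * (H - F) / (1 - F)
H - F = 0.51
1 - F = 0.65
K = 6 * 0.51 / 0.65
= 4.71


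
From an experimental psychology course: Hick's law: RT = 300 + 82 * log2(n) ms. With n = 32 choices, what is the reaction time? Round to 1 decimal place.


RT = 300 + 82 * log2(32)
log2(32) = 5.0
RT = 300 + 82 * 5.0
= 300 + 410.0
= 710.0 ms


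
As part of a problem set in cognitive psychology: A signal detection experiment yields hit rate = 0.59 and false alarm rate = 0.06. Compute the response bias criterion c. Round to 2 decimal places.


c = -0.5 * (z(HR) + z(FAR))
z(0.59) = 0.2275
z(0.06) = -1.5548
c = -0.5 * (0.2275 + -1.5548)
= -0.5 * -1.3273
= 0.66


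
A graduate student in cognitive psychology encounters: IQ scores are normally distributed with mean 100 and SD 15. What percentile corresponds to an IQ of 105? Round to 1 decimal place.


z = (IQ - mean) / SD
z = (105 - 100) / 15 = 0.3333
Percentile = Phi(0.3333) * 100
Phi(0.3333) = 0.630546
= 63.1


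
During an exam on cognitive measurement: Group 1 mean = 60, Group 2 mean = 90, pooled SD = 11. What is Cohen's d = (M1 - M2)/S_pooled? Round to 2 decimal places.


Cohen's d = (M1 - M2) / S_pooled
= (60 - 90) / 11
= -30 / 11
= -2.73


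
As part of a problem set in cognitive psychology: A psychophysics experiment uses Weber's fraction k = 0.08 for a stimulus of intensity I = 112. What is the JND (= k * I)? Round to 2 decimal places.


JND = k * I
JND = 0.08 * 112
= 8.96


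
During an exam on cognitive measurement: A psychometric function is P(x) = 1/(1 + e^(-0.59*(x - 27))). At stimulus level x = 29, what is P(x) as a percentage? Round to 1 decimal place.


P(x) = 1/(1 + e^(-0.59*(29 - 27)))
Exponent = -0.59 * 2 = -1.18
e^(-1.18) = 0.307279
P = 1/(1 + 0.307279) = 0.764948
Percentage = 76.5


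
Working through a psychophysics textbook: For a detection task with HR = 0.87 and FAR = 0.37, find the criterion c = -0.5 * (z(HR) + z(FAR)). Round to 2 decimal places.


c = -0.5 * (z(HR) + z(FAR))
z(0.87) = 1.1264
z(0.37) = -0.3319
c = -0.5 * (1.1264 + -0.3319)
= -0.5 * 0.7945
= -0.40


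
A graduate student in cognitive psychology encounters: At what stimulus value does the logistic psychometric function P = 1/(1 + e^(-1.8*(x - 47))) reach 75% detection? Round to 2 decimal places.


At P = 0.75: 0.75 = 1/(1 + e^(-k*(x-x0)))
Solving: e^(-k*(x-x0)) = 1/3
x = x0 + ln(3)/k
ln(3) = 1.0986
x = 47 + 1.0986/1.8
= 47 + 0.6103
= 47.61


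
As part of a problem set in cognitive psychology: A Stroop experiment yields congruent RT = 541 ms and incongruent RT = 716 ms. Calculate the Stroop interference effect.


Stroop effect = RT(incongruent) - RT(congruent)
= 716 - 541
= 175 ms


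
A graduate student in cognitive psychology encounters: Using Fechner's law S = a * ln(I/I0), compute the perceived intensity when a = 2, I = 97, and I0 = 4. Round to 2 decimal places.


S = 2 * ln(97/4)
I/I0 = 24.25
ln(24.25) = 3.1884
S = 2 * 3.1884
= 6.38


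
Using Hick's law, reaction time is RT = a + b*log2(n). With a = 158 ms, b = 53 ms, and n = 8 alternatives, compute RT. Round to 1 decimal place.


RT = 158 + 53 * log2(8)
log2(8) = 3.0
RT = 158 + 53 * 3.0
= 158 + 159.0
= 317.0 ms


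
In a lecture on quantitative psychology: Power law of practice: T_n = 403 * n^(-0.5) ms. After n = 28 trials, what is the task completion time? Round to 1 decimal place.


T_n = 403 * 28^(-0.5)
28^(-0.5) = 0.188982
T_n = 403 * 0.188982
= 76.2 ms


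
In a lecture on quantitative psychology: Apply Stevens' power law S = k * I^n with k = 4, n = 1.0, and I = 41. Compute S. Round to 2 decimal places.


S = 4 * 41^1.0
41^1.0 = 41.0
S = 4 * 41.0
= 164.00


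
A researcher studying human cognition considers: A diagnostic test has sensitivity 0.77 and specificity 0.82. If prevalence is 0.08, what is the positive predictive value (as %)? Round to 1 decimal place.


PPV = (sens * prev) / (sens * prev + (1-spec) * (1-prev))
Numerator = 0.77 * 0.08 = 0.0616
P(positive and no disease) = (1 - spec) * (1 - prev) = (1 - 0.82) * (1 - 0.08) = 0.1656
Denominator = 0.0616 + 0.1656 = 0.2272
PPV = 0.0616 / 0.2272 = 0.271127
As percentage = 27.1


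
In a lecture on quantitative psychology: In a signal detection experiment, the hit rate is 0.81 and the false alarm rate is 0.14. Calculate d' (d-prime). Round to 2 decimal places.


d' = z(HR) - z(FAR)
z(0.81) = 0.8779
z(0.14) = -1.0803
d' = 0.8779 - -1.0803
= 1.96


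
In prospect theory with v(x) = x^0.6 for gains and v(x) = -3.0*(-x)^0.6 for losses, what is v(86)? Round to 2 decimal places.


Since x = 86 >= 0, use v(x) = x^0.6
86^0.6 = 14.4777
v(86) = 14.48


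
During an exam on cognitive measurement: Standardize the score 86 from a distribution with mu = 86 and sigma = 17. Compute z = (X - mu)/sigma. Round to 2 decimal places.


z = (X - mu) / sigma
= (86 - 86) / 17
= 0 / 17
= 0.00


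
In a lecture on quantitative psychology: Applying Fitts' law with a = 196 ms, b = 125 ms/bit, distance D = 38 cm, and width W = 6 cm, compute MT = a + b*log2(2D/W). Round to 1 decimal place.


MT = 196 + 125 * log2(2*38/6)
2D/W = 12.666667
log2(12.666667) = 3.663
MT = 196 + 125 * 3.663
= 653.9 ms


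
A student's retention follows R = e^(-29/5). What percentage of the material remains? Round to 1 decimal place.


R = e^(-t/S)
-t/S = -29/5 = -5.8
R = e^(-5.8) = 0.003028
Percentage = 0.003028 * 100
= 0.3


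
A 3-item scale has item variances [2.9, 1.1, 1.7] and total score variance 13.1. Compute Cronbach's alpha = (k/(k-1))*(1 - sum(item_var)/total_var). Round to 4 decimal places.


alpha = (k/(k-1)) * (1 - sum(s_i^2)/s_total^2)
sum(item variances) = 5.7
k/(k-1) = 3/2 = 1.5
1 - 5.7/13.1 = 1 - 0.435115 = 0.564885
alpha = 1.5 * 0.564885
= 0.8473


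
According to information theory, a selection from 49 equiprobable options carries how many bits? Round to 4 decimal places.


H = log2(n)
H = log2(49)
= 5.6147


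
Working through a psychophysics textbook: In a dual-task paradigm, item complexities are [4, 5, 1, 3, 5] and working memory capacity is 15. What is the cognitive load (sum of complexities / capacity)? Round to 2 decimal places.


Total complexity = 4 + 5 + 1 + 3 + 5 = 18
Load = total / capacity = 18 / 15
= 1.20


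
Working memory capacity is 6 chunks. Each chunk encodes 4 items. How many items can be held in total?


Total items = chunks * items_per_chunk
= 6 * 4
= 24


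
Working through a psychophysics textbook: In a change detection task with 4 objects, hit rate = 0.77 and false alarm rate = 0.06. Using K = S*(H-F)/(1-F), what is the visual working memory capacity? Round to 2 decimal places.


K = S * (H - F) / (1 - F)
H - F = 0.71
1 - F = 0.94
K = 4 * 0.71 / 0.94
= 3.02


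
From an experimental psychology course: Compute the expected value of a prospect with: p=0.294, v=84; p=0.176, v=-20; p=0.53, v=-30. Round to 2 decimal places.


EU = sum(p_i * v_i)
0.294 * 84 = 24.696
0.176 * -20 = -3.52
0.53 * -30 = -15.9
EU = 24.696 + -3.52 + -15.9
= 5.28


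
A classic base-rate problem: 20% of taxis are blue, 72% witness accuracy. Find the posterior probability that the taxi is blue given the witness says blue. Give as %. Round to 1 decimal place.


P(blue | says blue) = P(says blue | blue)*P(blue) / [P(says blue | blue)*P(blue) + P(says blue | not blue)*P(not blue)]
Numerator = 0.72 * 0.2 = 0.144
False identification = 0.28 * 0.8 = 0.224
P = 0.144 / (0.144 + 0.224)
= 0.144 / 0.368
As percentage = 39.1


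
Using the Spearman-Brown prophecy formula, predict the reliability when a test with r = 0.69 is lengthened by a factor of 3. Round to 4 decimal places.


r_new = n*r / (1 + (n-1)*r)
Numerator = 3 * 0.69 = 2.07
Denominator = 1 + 2 * 0.69 = 2.38
r_new = 2.07 / 2.38
= 0.8697


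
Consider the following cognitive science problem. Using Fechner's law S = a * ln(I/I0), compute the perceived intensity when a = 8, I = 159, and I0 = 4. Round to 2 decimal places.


S = 8 * ln(159/4)
I/I0 = 39.75
ln(39.75) = 3.6826
S = 8 * 3.6826
= 29.46


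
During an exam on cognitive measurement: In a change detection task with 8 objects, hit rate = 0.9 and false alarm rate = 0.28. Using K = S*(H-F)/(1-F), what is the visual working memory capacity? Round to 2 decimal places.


K = S * (H - F) / (1 - F)
H - F = 0.62
1 - F = 0.72
K = 8 * 0.62 / 0.72
= 6.89
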